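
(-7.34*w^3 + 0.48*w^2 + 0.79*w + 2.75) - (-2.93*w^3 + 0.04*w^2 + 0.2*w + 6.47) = -4.41*w^3 + 0.44*w^2 + 0.59*w - 3.72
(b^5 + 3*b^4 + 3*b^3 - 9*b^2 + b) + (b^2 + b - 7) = b^5 + 3*b^4 + 3*b^3 - 8*b^2 + 2*b - 7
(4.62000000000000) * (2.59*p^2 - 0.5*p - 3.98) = 11.9658*p^2 - 2.31*p - 18.3876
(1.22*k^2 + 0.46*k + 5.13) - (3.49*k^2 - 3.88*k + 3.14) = -2.27*k^2 + 4.34*k + 1.99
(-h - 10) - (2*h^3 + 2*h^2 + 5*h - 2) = -2*h^3 - 2*h^2 - 6*h - 8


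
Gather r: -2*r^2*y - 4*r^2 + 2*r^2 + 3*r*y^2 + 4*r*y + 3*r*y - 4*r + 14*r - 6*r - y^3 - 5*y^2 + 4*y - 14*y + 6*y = r^2*(-2*y - 2) + r*(3*y^2 + 7*y + 4) - y^3 - 5*y^2 - 4*y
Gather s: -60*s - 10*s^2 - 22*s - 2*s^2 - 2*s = -12*s^2 - 84*s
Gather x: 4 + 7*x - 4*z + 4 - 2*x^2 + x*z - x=-2*x^2 + x*(z + 6) - 4*z + 8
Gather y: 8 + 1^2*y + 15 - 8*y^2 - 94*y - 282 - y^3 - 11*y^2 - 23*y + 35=-y^3 - 19*y^2 - 116*y - 224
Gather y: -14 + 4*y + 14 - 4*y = 0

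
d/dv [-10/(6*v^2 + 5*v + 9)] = 10*(12*v + 5)/(6*v^2 + 5*v + 9)^2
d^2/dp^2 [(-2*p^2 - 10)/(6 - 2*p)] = 28/(p^3 - 9*p^2 + 27*p - 27)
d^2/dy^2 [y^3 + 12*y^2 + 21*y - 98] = 6*y + 24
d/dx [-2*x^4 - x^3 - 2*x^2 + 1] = x*(-8*x^2 - 3*x - 4)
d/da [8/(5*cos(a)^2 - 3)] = 160*sin(2*a)/(1 - 5*cos(2*a))^2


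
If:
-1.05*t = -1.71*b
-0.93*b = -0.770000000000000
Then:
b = 0.83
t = 1.35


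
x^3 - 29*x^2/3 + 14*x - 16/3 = (x - 8)*(x - 1)*(x - 2/3)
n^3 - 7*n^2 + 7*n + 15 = (n - 5)*(n - 3)*(n + 1)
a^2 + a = a*(a + 1)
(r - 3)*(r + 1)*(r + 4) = r^3 + 2*r^2 - 11*r - 12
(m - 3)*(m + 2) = m^2 - m - 6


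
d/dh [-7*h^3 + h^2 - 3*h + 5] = -21*h^2 + 2*h - 3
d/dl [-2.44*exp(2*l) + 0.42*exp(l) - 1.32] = (0.42 - 4.88*exp(l))*exp(l)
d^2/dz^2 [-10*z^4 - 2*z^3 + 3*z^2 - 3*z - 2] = -120*z^2 - 12*z + 6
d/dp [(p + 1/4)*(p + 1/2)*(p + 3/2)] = 3*p^2 + 9*p/2 + 5/4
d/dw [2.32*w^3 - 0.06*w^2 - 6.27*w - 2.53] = 6.96*w^2 - 0.12*w - 6.27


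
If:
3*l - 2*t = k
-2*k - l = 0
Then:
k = -2*t/7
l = 4*t/7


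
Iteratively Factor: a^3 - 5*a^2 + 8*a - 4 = (a - 2)*(a^2 - 3*a + 2) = (a - 2)*(a - 1)*(a - 2)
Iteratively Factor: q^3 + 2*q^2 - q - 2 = (q - 1)*(q^2 + 3*q + 2) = (q - 1)*(q + 2)*(q + 1)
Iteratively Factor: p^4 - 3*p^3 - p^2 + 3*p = (p + 1)*(p^3 - 4*p^2 + 3*p) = p*(p + 1)*(p^2 - 4*p + 3) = p*(p - 3)*(p + 1)*(p - 1)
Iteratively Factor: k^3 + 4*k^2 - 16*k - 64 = (k - 4)*(k^2 + 8*k + 16) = (k - 4)*(k + 4)*(k + 4)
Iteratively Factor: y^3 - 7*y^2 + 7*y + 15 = (y + 1)*(y^2 - 8*y + 15) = (y - 3)*(y + 1)*(y - 5)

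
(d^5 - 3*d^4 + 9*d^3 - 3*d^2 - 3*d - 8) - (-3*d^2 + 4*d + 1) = d^5 - 3*d^4 + 9*d^3 - 7*d - 9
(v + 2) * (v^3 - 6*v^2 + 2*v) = v^4 - 4*v^3 - 10*v^2 + 4*v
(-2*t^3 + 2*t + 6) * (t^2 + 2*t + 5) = -2*t^5 - 4*t^4 - 8*t^3 + 10*t^2 + 22*t + 30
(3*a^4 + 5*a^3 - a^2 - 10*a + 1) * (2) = 6*a^4 + 10*a^3 - 2*a^2 - 20*a + 2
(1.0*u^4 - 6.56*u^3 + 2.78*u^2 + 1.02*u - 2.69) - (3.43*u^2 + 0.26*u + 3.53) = 1.0*u^4 - 6.56*u^3 - 0.65*u^2 + 0.76*u - 6.22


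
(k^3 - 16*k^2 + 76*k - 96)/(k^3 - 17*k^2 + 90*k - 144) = (k - 2)/(k - 3)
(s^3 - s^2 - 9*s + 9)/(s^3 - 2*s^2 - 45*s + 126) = (s^2 + 2*s - 3)/(s^2 + s - 42)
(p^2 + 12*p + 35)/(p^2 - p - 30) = (p + 7)/(p - 6)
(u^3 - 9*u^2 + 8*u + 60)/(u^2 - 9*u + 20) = (u^2 - 4*u - 12)/(u - 4)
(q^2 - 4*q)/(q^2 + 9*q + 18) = q*(q - 4)/(q^2 + 9*q + 18)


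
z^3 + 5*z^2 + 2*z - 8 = (z - 1)*(z + 2)*(z + 4)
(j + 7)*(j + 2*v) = j^2 + 2*j*v + 7*j + 14*v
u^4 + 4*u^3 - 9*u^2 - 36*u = u*(u - 3)*(u + 3)*(u + 4)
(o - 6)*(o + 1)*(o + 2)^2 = o^4 - o^3 - 22*o^2 - 44*o - 24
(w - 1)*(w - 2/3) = w^2 - 5*w/3 + 2/3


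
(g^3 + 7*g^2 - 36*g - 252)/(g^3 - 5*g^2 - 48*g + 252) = (g + 6)/(g - 6)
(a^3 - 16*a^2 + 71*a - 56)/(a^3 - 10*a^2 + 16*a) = (a^2 - 8*a + 7)/(a*(a - 2))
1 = 1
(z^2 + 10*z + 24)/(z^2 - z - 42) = (z + 4)/(z - 7)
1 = 1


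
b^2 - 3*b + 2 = (b - 2)*(b - 1)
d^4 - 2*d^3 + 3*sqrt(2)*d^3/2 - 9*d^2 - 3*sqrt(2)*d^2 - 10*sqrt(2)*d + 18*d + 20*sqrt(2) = (d - 2)*(d - 2*sqrt(2))*(d + sqrt(2))*(d + 5*sqrt(2)/2)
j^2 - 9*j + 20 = (j - 5)*(j - 4)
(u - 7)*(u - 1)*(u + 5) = u^3 - 3*u^2 - 33*u + 35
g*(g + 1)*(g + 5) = g^3 + 6*g^2 + 5*g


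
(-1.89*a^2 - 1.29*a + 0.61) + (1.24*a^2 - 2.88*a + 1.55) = -0.65*a^2 - 4.17*a + 2.16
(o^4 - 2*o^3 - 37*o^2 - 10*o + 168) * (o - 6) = o^5 - 8*o^4 - 25*o^3 + 212*o^2 + 228*o - 1008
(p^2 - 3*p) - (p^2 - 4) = 4 - 3*p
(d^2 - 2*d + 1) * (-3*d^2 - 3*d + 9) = -3*d^4 + 3*d^3 + 12*d^2 - 21*d + 9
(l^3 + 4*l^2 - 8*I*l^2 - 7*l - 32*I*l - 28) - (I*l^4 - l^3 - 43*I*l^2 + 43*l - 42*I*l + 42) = -I*l^4 + 2*l^3 + 4*l^2 + 35*I*l^2 - 50*l + 10*I*l - 70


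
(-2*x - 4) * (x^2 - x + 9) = -2*x^3 - 2*x^2 - 14*x - 36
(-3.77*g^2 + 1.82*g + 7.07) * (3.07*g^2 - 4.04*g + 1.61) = -11.5739*g^4 + 20.8182*g^3 + 8.2824*g^2 - 25.6326*g + 11.3827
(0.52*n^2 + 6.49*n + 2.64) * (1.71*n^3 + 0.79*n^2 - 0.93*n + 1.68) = 0.8892*n^5 + 11.5087*n^4 + 9.1579*n^3 - 3.0765*n^2 + 8.448*n + 4.4352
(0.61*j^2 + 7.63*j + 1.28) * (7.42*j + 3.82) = 4.5262*j^3 + 58.9448*j^2 + 38.6442*j + 4.8896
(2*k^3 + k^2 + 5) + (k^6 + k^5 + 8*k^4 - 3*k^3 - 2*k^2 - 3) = k^6 + k^5 + 8*k^4 - k^3 - k^2 + 2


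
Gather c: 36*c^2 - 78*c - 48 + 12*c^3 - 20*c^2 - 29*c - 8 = 12*c^3 + 16*c^2 - 107*c - 56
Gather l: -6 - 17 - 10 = -33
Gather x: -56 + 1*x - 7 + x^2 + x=x^2 + 2*x - 63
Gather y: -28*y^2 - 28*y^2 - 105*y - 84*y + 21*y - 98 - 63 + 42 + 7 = -56*y^2 - 168*y - 112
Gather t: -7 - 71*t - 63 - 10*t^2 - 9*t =-10*t^2 - 80*t - 70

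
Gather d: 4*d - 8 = 4*d - 8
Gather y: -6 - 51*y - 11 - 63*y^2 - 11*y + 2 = -63*y^2 - 62*y - 15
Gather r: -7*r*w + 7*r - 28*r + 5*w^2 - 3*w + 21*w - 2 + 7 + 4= r*(-7*w - 21) + 5*w^2 + 18*w + 9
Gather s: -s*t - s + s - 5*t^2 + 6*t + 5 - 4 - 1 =-s*t - 5*t^2 + 6*t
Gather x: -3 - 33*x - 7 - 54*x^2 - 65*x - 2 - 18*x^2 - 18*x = -72*x^2 - 116*x - 12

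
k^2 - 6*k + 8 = (k - 4)*(k - 2)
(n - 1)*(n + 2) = n^2 + n - 2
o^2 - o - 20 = (o - 5)*(o + 4)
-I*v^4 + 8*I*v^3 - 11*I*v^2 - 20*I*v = v*(v - 5)*(v - 4)*(-I*v - I)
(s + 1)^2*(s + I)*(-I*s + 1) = -I*s^4 + 2*s^3 - 2*I*s^3 + 4*s^2 + 2*s + 2*I*s + I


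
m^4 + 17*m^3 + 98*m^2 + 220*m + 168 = (m + 2)^2*(m + 6)*(m + 7)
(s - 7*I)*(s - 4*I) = s^2 - 11*I*s - 28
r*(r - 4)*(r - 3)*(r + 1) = r^4 - 6*r^3 + 5*r^2 + 12*r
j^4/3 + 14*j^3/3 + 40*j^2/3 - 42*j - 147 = (j/3 + 1)*(j - 3)*(j + 7)^2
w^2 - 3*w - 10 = (w - 5)*(w + 2)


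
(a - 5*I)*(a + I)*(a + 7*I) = a^3 + 3*I*a^2 + 33*a + 35*I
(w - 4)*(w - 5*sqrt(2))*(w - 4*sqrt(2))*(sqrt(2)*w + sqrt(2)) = sqrt(2)*w^4 - 18*w^3 - 3*sqrt(2)*w^3 + 36*sqrt(2)*w^2 + 54*w^2 - 120*sqrt(2)*w + 72*w - 160*sqrt(2)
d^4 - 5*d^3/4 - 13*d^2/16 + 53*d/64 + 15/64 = (d - 5/4)*(d - 1)*(d + 1/4)*(d + 3/4)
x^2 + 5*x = x*(x + 5)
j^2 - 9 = (j - 3)*(j + 3)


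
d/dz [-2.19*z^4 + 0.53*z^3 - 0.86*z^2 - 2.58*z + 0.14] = -8.76*z^3 + 1.59*z^2 - 1.72*z - 2.58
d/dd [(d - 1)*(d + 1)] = 2*d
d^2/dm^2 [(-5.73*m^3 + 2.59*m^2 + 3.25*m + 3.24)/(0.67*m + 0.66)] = (-5.144394*m^3 - 15.202836*m^2 - 14.975928*m + 2.29098)/(0.300763*m^3 + 0.888822*m^2 + 0.875556*m + 0.287496)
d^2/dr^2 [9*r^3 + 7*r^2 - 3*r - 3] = 54*r + 14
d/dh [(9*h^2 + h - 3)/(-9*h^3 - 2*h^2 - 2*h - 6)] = (81*h^4 + 18*h^3 - 97*h^2 - 120*h - 12)/(81*h^6 + 36*h^5 + 40*h^4 + 116*h^3 + 28*h^2 + 24*h + 36)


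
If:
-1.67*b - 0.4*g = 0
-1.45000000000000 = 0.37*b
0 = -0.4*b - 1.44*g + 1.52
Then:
No Solution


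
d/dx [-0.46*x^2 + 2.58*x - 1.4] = 2.58 - 0.92*x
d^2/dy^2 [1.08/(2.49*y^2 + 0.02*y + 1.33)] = (-13.392216*y^2 - 0.107568*y + 1.08*(4.98*y + 0.02)*(9.96*y + 0.04) - 7.153272)/(2.49*y^2 + 0.02*y + 1.33)^3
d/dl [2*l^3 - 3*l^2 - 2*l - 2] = 6*l^2 - 6*l - 2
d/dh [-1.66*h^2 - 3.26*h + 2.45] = -3.32*h - 3.26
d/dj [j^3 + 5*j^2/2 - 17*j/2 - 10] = 3*j^2 + 5*j - 17/2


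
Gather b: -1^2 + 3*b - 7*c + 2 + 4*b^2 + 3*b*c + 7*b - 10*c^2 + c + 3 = 4*b^2 + b*(3*c + 10) - 10*c^2 - 6*c + 4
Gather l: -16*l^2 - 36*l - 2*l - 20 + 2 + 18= -16*l^2 - 38*l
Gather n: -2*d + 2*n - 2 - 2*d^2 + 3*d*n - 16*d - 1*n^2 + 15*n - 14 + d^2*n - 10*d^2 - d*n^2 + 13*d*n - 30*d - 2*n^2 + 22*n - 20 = -12*d^2 - 48*d + n^2*(-d - 3) + n*(d^2 + 16*d + 39) - 36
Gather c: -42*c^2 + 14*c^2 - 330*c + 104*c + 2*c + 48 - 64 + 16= -28*c^2 - 224*c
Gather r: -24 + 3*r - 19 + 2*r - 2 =5*r - 45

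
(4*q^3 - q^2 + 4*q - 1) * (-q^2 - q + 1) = -4*q^5 - 3*q^4 + q^3 - 4*q^2 + 5*q - 1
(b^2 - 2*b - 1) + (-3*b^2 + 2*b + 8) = 7 - 2*b^2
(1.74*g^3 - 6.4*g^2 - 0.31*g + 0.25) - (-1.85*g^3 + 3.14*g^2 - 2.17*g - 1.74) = 3.59*g^3 - 9.54*g^2 + 1.86*g + 1.99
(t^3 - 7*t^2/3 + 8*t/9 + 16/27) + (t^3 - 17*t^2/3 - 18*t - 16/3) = 2*t^3 - 8*t^2 - 154*t/9 - 128/27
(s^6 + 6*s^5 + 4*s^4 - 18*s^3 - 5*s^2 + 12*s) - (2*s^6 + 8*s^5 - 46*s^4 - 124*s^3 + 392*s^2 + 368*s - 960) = -s^6 - 2*s^5 + 50*s^4 + 106*s^3 - 397*s^2 - 356*s + 960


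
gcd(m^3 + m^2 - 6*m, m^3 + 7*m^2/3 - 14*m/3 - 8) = m^2 + m - 6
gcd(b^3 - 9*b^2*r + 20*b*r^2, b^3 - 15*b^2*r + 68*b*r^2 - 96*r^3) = -b + 4*r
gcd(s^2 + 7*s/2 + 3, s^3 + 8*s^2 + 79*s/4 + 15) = s + 3/2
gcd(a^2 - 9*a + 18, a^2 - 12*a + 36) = a - 6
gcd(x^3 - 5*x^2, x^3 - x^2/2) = x^2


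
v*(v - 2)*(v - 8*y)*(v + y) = v^4 - 7*v^3*y - 2*v^3 - 8*v^2*y^2 + 14*v^2*y + 16*v*y^2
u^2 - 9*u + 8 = (u - 8)*(u - 1)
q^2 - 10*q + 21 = (q - 7)*(q - 3)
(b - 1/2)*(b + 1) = b^2 + b/2 - 1/2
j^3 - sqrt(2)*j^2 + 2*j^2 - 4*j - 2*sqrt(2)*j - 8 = (j + 2)*(j - 2*sqrt(2))*(j + sqrt(2))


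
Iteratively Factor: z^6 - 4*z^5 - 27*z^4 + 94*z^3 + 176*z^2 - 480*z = (z - 2)*(z^5 - 2*z^4 - 31*z^3 + 32*z^2 + 240*z) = (z - 2)*(z + 3)*(z^4 - 5*z^3 - 16*z^2 + 80*z) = (z - 4)*(z - 2)*(z + 3)*(z^3 - z^2 - 20*z) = (z - 4)*(z - 2)*(z + 3)*(z + 4)*(z^2 - 5*z) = z*(z - 4)*(z - 2)*(z + 3)*(z + 4)*(z - 5)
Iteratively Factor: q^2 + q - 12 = (q + 4)*(q - 3)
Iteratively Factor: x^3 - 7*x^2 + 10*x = (x - 2)*(x^2 - 5*x) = (x - 5)*(x - 2)*(x)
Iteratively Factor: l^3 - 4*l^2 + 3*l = (l)*(l^2 - 4*l + 3) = l*(l - 3)*(l - 1)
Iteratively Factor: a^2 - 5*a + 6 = (a - 3)*(a - 2)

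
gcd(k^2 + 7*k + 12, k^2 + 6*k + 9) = k + 3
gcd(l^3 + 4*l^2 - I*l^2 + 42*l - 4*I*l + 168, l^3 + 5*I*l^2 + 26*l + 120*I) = l + 6*I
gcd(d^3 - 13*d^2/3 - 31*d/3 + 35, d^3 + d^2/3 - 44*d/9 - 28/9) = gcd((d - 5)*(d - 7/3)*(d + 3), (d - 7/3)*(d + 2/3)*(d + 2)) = d - 7/3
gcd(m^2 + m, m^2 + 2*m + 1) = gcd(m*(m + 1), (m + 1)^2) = m + 1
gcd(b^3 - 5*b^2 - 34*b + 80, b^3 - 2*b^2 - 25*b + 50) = b^2 + 3*b - 10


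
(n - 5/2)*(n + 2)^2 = n^3 + 3*n^2/2 - 6*n - 10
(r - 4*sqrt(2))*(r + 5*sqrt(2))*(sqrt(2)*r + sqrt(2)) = sqrt(2)*r^3 + sqrt(2)*r^2 + 2*r^2 - 40*sqrt(2)*r + 2*r - 40*sqrt(2)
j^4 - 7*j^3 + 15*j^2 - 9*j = j*(j - 3)^2*(j - 1)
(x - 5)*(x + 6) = x^2 + x - 30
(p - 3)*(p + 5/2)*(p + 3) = p^3 + 5*p^2/2 - 9*p - 45/2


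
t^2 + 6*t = t*(t + 6)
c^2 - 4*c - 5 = (c - 5)*(c + 1)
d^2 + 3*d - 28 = (d - 4)*(d + 7)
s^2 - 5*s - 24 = (s - 8)*(s + 3)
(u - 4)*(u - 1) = u^2 - 5*u + 4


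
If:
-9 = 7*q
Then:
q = -9/7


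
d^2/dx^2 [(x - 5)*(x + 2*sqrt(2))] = 2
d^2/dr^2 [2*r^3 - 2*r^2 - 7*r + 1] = 12*r - 4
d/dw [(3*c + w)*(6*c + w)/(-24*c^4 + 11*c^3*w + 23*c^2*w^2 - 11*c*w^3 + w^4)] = (-(3*c + w)*(6*c + w)*(11*c^3 + 46*c^2*w - 33*c*w^2 + 4*w^3) + (9*c + 2*w)*(-24*c^4 + 11*c^3*w + 23*c^2*w^2 - 11*c*w^3 + w^4))/(-24*c^4 + 11*c^3*w + 23*c^2*w^2 - 11*c*w^3 + w^4)^2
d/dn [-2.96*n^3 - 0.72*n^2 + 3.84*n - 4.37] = -8.88*n^2 - 1.44*n + 3.84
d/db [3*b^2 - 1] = 6*b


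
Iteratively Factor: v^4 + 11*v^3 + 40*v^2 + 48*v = (v + 4)*(v^3 + 7*v^2 + 12*v) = v*(v + 4)*(v^2 + 7*v + 12) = v*(v + 4)^2*(v + 3)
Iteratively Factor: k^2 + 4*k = (k)*(k + 4)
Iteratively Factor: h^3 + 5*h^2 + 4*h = (h + 4)*(h^2 + h) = h*(h + 4)*(h + 1)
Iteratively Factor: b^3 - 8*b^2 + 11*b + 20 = (b + 1)*(b^2 - 9*b + 20) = (b - 5)*(b + 1)*(b - 4)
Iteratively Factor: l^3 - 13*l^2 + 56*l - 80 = (l - 4)*(l^2 - 9*l + 20) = (l - 4)^2*(l - 5)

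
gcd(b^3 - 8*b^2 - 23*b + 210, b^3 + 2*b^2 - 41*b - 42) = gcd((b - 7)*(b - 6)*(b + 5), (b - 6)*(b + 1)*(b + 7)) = b - 6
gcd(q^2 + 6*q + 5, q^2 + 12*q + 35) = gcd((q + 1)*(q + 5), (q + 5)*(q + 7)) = q + 5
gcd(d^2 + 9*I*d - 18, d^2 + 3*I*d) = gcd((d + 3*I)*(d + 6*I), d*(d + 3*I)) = d + 3*I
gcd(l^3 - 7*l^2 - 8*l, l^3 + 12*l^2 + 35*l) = l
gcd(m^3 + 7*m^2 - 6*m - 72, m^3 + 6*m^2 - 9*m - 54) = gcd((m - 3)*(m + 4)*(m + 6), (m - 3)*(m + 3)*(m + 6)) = m^2 + 3*m - 18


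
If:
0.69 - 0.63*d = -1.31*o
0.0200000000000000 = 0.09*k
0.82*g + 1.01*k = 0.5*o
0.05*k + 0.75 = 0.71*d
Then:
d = 1.07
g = -0.28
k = 0.22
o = -0.01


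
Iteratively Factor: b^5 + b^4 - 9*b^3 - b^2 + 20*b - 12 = (b - 1)*(b^4 + 2*b^3 - 7*b^2 - 8*b + 12) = (b - 2)*(b - 1)*(b^3 + 4*b^2 + b - 6) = (b - 2)*(b - 1)*(b + 2)*(b^2 + 2*b - 3) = (b - 2)*(b - 1)^2*(b + 2)*(b + 3)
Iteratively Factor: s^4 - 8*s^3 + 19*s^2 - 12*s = (s - 1)*(s^3 - 7*s^2 + 12*s) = (s - 4)*(s - 1)*(s^2 - 3*s) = (s - 4)*(s - 3)*(s - 1)*(s)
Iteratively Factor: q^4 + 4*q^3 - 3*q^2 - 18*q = (q + 3)*(q^3 + q^2 - 6*q) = (q - 2)*(q + 3)*(q^2 + 3*q) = q*(q - 2)*(q + 3)*(q + 3)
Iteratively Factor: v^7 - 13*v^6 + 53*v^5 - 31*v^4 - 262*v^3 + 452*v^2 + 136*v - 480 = (v - 2)*(v^6 - 11*v^5 + 31*v^4 + 31*v^3 - 200*v^2 + 52*v + 240) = (v - 2)^2*(v^5 - 9*v^4 + 13*v^3 + 57*v^2 - 86*v - 120) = (v - 4)*(v - 2)^2*(v^4 - 5*v^3 - 7*v^2 + 29*v + 30) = (v - 4)*(v - 2)^2*(v + 2)*(v^3 - 7*v^2 + 7*v + 15) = (v - 5)*(v - 4)*(v - 2)^2*(v + 2)*(v^2 - 2*v - 3) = (v - 5)*(v - 4)*(v - 2)^2*(v + 1)*(v + 2)*(v - 3)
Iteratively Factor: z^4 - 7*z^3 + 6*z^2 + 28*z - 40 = (z + 2)*(z^3 - 9*z^2 + 24*z - 20) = (z - 5)*(z + 2)*(z^2 - 4*z + 4) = (z - 5)*(z - 2)*(z + 2)*(z - 2)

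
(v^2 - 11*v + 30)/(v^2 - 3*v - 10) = (v - 6)/(v + 2)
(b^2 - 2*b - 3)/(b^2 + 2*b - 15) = (b + 1)/(b + 5)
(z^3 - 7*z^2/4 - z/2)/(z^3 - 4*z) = (z + 1/4)/(z + 2)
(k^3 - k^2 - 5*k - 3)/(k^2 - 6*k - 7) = (k^2 - 2*k - 3)/(k - 7)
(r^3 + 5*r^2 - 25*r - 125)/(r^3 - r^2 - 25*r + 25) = (r + 5)/(r - 1)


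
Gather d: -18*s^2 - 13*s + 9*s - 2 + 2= -18*s^2 - 4*s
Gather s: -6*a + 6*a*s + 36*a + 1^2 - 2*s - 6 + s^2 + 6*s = 30*a + s^2 + s*(6*a + 4) - 5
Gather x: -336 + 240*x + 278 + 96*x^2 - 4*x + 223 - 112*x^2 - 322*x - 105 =-16*x^2 - 86*x + 60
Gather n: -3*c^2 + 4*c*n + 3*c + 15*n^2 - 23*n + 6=-3*c^2 + 3*c + 15*n^2 + n*(4*c - 23) + 6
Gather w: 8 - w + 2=10 - w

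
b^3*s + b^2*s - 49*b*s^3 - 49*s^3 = (b - 7*s)*(b + 7*s)*(b*s + s)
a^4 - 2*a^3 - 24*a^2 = a^2*(a - 6)*(a + 4)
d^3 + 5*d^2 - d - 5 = (d - 1)*(d + 1)*(d + 5)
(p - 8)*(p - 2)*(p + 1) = p^3 - 9*p^2 + 6*p + 16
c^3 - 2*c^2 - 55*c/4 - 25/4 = (c - 5)*(c + 1/2)*(c + 5/2)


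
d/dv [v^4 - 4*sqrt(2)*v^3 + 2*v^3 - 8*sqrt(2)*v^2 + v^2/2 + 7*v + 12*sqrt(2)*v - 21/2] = 4*v^3 - 12*sqrt(2)*v^2 + 6*v^2 - 16*sqrt(2)*v + v + 7 + 12*sqrt(2)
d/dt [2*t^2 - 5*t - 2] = 4*t - 5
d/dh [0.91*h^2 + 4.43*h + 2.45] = 1.82*h + 4.43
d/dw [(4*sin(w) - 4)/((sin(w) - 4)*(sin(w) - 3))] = 4*(2*sin(w) + cos(w)^2 + 4)*cos(w)/((sin(w) - 4)^2*(sin(w) - 3)^2)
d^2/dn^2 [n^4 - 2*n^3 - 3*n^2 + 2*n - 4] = 12*n^2 - 12*n - 6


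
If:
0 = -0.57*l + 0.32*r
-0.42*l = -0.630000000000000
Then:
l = 1.50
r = 2.67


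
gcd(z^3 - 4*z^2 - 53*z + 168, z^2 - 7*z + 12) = z - 3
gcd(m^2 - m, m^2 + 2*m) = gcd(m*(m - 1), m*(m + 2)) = m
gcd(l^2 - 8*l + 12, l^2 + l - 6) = l - 2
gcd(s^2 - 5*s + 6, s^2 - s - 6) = s - 3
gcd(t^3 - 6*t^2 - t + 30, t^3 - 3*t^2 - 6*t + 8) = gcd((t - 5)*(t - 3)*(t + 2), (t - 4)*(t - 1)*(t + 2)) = t + 2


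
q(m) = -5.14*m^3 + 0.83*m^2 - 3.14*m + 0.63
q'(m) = -15.42*m^2 + 1.66*m - 3.14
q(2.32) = -66.37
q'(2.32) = -82.29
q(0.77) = -3.64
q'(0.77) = -11.00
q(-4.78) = 595.97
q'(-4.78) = -363.40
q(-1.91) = 45.47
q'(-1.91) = -62.56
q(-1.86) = 42.42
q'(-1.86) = -59.57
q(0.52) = -1.50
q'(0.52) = -6.45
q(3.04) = -145.65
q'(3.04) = -140.60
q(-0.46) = 2.75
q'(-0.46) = -7.17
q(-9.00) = 3843.18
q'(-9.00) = -1267.10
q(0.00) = 0.63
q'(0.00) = -3.14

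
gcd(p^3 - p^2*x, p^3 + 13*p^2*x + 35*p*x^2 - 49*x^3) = -p + x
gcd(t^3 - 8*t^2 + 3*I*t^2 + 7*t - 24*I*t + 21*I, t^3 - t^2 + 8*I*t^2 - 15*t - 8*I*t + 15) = t^2 + t*(-1 + 3*I) - 3*I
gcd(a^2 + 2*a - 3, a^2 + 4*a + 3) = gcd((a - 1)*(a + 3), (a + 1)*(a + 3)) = a + 3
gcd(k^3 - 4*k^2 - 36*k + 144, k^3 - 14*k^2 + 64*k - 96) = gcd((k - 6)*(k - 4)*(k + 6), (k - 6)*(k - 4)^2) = k^2 - 10*k + 24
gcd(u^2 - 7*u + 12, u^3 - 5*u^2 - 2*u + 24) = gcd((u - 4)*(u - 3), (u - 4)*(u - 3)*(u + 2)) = u^2 - 7*u + 12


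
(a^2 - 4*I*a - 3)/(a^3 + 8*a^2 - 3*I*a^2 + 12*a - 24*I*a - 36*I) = (a - I)/(a^2 + 8*a + 12)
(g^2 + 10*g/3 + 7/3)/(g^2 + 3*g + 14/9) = 3*(g + 1)/(3*g + 2)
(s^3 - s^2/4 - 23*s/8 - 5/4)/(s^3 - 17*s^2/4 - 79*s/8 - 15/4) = (s - 2)/(s - 6)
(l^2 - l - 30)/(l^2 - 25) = (l - 6)/(l - 5)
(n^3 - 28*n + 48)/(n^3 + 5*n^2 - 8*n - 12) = (n - 4)/(n + 1)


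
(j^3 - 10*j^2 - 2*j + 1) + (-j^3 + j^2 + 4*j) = -9*j^2 + 2*j + 1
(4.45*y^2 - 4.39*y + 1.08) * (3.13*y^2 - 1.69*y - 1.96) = 13.9285*y^4 - 21.2612*y^3 + 2.0775*y^2 + 6.7792*y - 2.1168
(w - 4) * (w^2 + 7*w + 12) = w^3 + 3*w^2 - 16*w - 48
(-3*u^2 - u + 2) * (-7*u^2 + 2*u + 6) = 21*u^4 + u^3 - 34*u^2 - 2*u + 12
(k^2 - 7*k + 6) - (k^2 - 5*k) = 6 - 2*k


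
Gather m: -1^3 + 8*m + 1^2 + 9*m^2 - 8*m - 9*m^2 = 0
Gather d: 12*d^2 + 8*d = 12*d^2 + 8*d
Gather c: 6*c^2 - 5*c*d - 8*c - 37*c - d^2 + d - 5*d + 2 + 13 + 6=6*c^2 + c*(-5*d - 45) - d^2 - 4*d + 21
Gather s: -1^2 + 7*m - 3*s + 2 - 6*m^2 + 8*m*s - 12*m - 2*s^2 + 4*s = -6*m^2 - 5*m - 2*s^2 + s*(8*m + 1) + 1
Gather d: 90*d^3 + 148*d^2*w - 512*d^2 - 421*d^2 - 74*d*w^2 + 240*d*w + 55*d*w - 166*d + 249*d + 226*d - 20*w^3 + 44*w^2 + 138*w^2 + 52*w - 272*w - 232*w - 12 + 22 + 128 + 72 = 90*d^3 + d^2*(148*w - 933) + d*(-74*w^2 + 295*w + 309) - 20*w^3 + 182*w^2 - 452*w + 210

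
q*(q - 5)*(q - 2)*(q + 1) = q^4 - 6*q^3 + 3*q^2 + 10*q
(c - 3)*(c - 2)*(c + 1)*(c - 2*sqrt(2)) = c^4 - 4*c^3 - 2*sqrt(2)*c^3 + c^2 + 8*sqrt(2)*c^2 - 2*sqrt(2)*c + 6*c - 12*sqrt(2)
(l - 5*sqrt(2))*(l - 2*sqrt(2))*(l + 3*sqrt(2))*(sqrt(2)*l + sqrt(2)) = sqrt(2)*l^4 - 8*l^3 + sqrt(2)*l^3 - 22*sqrt(2)*l^2 - 8*l^2 - 22*sqrt(2)*l + 120*l + 120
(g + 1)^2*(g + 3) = g^3 + 5*g^2 + 7*g + 3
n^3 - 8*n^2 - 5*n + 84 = (n - 7)*(n - 4)*(n + 3)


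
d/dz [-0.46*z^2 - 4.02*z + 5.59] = -0.92*z - 4.02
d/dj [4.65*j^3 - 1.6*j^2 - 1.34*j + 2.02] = 13.95*j^2 - 3.2*j - 1.34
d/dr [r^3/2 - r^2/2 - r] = 3*r^2/2 - r - 1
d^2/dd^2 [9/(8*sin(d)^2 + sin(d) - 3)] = 9*(-256*sin(d)^4 - 24*sin(d)^3 + 287*sin(d)^2 + 45*sin(d) + 50)/(8*sin(d)^2 + sin(d) - 3)^3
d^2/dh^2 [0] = 0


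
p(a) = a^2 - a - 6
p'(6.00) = 11.00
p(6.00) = 24.00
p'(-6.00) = -13.00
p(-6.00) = 36.00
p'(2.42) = 3.84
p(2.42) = -2.56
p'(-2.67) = -6.34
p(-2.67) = 3.80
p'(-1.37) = -3.74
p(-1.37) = -2.75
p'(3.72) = 6.44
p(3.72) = 4.12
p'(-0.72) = -2.44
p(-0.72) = -4.76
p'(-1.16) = -3.32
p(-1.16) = -3.49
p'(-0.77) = -2.54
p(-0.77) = -4.64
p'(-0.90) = -2.80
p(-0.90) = -4.29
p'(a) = 2*a - 1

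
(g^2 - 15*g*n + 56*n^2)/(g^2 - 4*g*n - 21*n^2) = (g - 8*n)/(g + 3*n)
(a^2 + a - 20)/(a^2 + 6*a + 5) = (a - 4)/(a + 1)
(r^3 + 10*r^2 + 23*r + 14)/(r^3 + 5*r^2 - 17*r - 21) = (r + 2)/(r - 3)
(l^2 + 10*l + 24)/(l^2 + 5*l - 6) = (l + 4)/(l - 1)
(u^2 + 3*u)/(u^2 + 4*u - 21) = u*(u + 3)/(u^2 + 4*u - 21)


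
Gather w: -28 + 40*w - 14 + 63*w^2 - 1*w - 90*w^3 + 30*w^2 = -90*w^3 + 93*w^2 + 39*w - 42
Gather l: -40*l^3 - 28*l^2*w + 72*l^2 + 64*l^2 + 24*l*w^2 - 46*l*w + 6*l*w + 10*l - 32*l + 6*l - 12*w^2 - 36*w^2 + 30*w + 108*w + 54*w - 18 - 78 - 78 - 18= -40*l^3 + l^2*(136 - 28*w) + l*(24*w^2 - 40*w - 16) - 48*w^2 + 192*w - 192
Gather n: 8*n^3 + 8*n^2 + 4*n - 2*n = 8*n^3 + 8*n^2 + 2*n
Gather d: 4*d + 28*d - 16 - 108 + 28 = 32*d - 96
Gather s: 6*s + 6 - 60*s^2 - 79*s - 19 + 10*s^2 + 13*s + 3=-50*s^2 - 60*s - 10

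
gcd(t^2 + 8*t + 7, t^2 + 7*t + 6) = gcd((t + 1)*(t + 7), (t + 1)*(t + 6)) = t + 1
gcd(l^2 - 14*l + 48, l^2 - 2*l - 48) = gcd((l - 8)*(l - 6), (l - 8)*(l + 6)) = l - 8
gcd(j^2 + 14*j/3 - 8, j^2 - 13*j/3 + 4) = j - 4/3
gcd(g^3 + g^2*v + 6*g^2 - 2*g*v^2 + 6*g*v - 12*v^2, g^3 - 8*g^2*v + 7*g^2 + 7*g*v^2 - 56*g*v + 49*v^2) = -g + v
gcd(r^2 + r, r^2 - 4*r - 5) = r + 1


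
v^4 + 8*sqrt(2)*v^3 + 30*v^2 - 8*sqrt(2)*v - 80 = (v - sqrt(2))*(v + 2*sqrt(2))^2*(v + 5*sqrt(2))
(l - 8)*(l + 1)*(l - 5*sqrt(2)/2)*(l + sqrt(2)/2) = l^4 - 7*l^3 - 2*sqrt(2)*l^3 - 21*l^2/2 + 14*sqrt(2)*l^2 + 35*l/2 + 16*sqrt(2)*l + 20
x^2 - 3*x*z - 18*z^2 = (x - 6*z)*(x + 3*z)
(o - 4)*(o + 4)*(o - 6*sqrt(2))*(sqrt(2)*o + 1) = sqrt(2)*o^4 - 11*o^3 - 22*sqrt(2)*o^2 + 176*o + 96*sqrt(2)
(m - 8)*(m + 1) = m^2 - 7*m - 8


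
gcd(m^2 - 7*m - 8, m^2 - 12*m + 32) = m - 8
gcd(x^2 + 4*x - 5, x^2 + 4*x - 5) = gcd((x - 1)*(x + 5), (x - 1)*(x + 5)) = x^2 + 4*x - 5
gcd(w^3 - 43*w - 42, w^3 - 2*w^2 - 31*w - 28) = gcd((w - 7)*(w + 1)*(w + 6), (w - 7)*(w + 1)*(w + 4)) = w^2 - 6*w - 7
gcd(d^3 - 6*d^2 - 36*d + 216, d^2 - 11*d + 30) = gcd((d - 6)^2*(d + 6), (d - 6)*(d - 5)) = d - 6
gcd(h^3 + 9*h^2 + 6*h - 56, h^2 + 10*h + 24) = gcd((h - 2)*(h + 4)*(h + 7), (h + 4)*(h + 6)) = h + 4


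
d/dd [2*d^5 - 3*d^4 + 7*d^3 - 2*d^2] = d*(10*d^3 - 12*d^2 + 21*d - 4)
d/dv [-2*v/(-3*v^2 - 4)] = 2*(4 - 3*v^2)/(9*v^4 + 24*v^2 + 16)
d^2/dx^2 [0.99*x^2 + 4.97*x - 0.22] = 1.98000000000000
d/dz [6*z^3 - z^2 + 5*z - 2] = 18*z^2 - 2*z + 5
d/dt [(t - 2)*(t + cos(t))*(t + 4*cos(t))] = (2 - t)*(t + cos(t))*(4*sin(t) - 1) + (2 - t)*(t + 4*cos(t))*(sin(t) - 1) + (t + cos(t))*(t + 4*cos(t))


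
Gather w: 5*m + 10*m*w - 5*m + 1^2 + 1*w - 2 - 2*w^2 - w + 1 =10*m*w - 2*w^2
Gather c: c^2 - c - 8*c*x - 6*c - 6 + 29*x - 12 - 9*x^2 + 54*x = c^2 + c*(-8*x - 7) - 9*x^2 + 83*x - 18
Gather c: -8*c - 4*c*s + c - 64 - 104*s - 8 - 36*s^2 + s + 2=c*(-4*s - 7) - 36*s^2 - 103*s - 70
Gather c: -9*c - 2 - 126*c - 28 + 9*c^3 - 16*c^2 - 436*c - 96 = 9*c^3 - 16*c^2 - 571*c - 126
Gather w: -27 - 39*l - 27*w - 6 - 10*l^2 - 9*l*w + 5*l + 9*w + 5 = -10*l^2 - 34*l + w*(-9*l - 18) - 28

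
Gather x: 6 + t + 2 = t + 8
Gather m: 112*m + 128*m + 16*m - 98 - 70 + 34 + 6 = 256*m - 128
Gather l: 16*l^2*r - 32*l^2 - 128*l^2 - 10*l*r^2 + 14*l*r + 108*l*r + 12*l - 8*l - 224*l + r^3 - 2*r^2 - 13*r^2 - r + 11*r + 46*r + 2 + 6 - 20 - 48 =l^2*(16*r - 160) + l*(-10*r^2 + 122*r - 220) + r^3 - 15*r^2 + 56*r - 60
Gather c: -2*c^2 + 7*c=-2*c^2 + 7*c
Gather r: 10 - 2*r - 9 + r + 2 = 3 - r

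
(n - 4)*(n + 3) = n^2 - n - 12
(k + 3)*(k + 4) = k^2 + 7*k + 12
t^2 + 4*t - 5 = (t - 1)*(t + 5)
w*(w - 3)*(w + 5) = w^3 + 2*w^2 - 15*w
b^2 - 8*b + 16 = (b - 4)^2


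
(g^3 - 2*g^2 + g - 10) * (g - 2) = g^4 - 4*g^3 + 5*g^2 - 12*g + 20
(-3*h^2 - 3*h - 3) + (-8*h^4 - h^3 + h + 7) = -8*h^4 - h^3 - 3*h^2 - 2*h + 4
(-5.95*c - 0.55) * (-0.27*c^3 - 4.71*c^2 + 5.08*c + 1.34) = 1.6065*c^4 + 28.173*c^3 - 27.6355*c^2 - 10.767*c - 0.737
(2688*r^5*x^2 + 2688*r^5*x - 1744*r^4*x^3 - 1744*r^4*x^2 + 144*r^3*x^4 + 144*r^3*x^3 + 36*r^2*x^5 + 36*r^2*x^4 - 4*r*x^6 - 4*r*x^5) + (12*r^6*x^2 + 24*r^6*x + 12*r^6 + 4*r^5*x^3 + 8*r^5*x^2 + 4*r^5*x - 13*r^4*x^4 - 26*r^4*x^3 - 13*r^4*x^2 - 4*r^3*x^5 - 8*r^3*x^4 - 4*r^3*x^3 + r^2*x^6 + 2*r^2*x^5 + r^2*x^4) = 12*r^6*x^2 + 24*r^6*x + 12*r^6 + 4*r^5*x^3 + 2696*r^5*x^2 + 2692*r^5*x - 13*r^4*x^4 - 1770*r^4*x^3 - 1757*r^4*x^2 - 4*r^3*x^5 + 136*r^3*x^4 + 140*r^3*x^3 + r^2*x^6 + 38*r^2*x^5 + 37*r^2*x^4 - 4*r*x^6 - 4*r*x^5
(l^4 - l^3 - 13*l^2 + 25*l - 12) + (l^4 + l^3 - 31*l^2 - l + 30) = 2*l^4 - 44*l^2 + 24*l + 18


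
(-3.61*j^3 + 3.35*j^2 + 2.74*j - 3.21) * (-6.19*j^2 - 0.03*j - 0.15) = 22.3459*j^5 - 20.6282*j^4 - 16.5196*j^3 + 19.2852*j^2 - 0.3147*j + 0.4815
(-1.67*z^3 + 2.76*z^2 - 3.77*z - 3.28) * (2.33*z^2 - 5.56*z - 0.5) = -3.8911*z^5 + 15.716*z^4 - 23.2947*z^3 + 11.9388*z^2 + 20.1218*z + 1.64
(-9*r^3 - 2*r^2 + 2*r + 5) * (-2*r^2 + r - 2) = 18*r^5 - 5*r^4 + 12*r^3 - 4*r^2 + r - 10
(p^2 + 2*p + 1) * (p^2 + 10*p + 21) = p^4 + 12*p^3 + 42*p^2 + 52*p + 21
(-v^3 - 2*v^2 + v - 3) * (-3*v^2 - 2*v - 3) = 3*v^5 + 8*v^4 + 4*v^3 + 13*v^2 + 3*v + 9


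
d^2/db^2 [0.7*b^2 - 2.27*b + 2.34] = 1.40000000000000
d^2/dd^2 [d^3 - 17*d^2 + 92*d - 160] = 6*d - 34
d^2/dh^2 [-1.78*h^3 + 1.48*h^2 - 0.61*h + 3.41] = 2.96 - 10.68*h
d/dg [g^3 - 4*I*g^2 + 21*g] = 3*g^2 - 8*I*g + 21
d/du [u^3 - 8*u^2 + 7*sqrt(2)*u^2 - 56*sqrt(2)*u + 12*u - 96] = 3*u^2 - 16*u + 14*sqrt(2)*u - 56*sqrt(2) + 12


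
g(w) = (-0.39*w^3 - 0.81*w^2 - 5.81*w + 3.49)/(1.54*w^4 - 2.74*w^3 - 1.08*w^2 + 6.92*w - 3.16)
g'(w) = (-1.17*w^2 - 1.62*w - 5.81)/(1.54*w^4 - 2.74*w^3 - 1.08*w^2 + 6.92*w - 3.16) + (-6.16*w^3 + 8.22*w^2 + 2.16*w - 6.92)*(-0.39*w^3 - 0.81*w^2 - 5.81*w + 3.49)/(1.54*w^4 - 2.74*w^3 - 1.08*w^2 + 6.92*w - 3.16)^2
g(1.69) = -2.20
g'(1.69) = 1.89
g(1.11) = -2.52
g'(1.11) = -1.09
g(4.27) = -0.22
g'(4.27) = 0.12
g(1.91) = -1.77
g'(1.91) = 1.94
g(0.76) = -1.99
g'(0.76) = -1.63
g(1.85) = -1.88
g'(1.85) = 1.99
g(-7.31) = 0.03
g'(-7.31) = 0.00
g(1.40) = -2.60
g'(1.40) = 0.65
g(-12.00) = 0.02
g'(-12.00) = 0.00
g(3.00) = -0.54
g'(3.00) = 0.50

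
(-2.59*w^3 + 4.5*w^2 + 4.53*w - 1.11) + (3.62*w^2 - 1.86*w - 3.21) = -2.59*w^3 + 8.12*w^2 + 2.67*w - 4.32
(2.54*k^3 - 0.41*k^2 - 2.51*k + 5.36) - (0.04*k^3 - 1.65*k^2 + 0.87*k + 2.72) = 2.5*k^3 + 1.24*k^2 - 3.38*k + 2.64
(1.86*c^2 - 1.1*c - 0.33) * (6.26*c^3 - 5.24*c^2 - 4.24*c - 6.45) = 11.6436*c^5 - 16.6324*c^4 - 4.1882*c^3 - 5.6038*c^2 + 8.4942*c + 2.1285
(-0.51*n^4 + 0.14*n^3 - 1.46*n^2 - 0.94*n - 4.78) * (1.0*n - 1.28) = -0.51*n^5 + 0.7928*n^4 - 1.6392*n^3 + 0.9288*n^2 - 3.5768*n + 6.1184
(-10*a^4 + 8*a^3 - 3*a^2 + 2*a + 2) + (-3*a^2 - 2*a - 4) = -10*a^4 + 8*a^3 - 6*a^2 - 2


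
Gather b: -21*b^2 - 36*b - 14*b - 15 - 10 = -21*b^2 - 50*b - 25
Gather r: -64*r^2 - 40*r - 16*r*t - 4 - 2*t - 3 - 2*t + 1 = -64*r^2 + r*(-16*t - 40) - 4*t - 6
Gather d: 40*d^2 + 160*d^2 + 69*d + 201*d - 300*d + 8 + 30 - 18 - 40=200*d^2 - 30*d - 20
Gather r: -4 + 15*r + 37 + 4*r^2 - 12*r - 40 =4*r^2 + 3*r - 7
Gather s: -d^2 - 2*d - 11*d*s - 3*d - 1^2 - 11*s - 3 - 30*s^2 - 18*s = -d^2 - 5*d - 30*s^2 + s*(-11*d - 29) - 4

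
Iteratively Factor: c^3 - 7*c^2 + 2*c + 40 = (c + 2)*(c^2 - 9*c + 20) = (c - 5)*(c + 2)*(c - 4)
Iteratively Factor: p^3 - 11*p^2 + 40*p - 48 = (p - 4)*(p^2 - 7*p + 12) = (p - 4)^2*(p - 3)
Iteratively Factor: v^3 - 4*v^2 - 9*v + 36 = (v - 3)*(v^2 - v - 12) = (v - 3)*(v + 3)*(v - 4)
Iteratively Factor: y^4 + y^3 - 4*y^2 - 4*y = (y)*(y^3 + y^2 - 4*y - 4) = y*(y - 2)*(y^2 + 3*y + 2) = y*(y - 2)*(y + 2)*(y + 1)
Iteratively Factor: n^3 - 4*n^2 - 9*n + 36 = (n + 3)*(n^2 - 7*n + 12) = (n - 3)*(n + 3)*(n - 4)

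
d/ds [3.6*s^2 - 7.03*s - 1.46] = 7.2*s - 7.03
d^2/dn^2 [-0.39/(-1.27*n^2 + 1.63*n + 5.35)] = (1.258062*n^2 - 1.614678*n - 0.39*(2.54*n - 1.63)*(5.08*n - 3.26) - 5.29971)/(-1.27*n^2 + 1.63*n + 5.35)^3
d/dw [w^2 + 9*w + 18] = 2*w + 9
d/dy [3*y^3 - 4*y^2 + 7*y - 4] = 9*y^2 - 8*y + 7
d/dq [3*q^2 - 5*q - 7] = 6*q - 5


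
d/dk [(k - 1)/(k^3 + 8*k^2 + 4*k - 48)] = (k^3 + 8*k^2 + 4*k - (k - 1)*(3*k^2 + 16*k + 4) - 48)/(k^3 + 8*k^2 + 4*k - 48)^2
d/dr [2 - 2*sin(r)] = -2*cos(r)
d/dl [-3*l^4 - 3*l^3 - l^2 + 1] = l*(-12*l^2 - 9*l - 2)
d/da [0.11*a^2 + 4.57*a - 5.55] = 0.22*a + 4.57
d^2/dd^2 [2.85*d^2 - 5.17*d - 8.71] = 5.70000000000000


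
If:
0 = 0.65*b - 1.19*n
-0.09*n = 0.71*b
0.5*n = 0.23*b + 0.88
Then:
No Solution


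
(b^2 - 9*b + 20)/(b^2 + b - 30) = (b - 4)/(b + 6)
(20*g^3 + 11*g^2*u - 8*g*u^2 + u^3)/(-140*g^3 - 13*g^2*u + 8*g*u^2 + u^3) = (-5*g^2 - 4*g*u + u^2)/(35*g^2 + 12*g*u + u^2)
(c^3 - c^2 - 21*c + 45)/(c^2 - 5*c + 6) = (c^2 + 2*c - 15)/(c - 2)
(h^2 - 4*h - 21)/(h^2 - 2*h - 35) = (h + 3)/(h + 5)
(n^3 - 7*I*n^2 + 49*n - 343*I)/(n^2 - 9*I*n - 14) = (n^2 + 49)/(n - 2*I)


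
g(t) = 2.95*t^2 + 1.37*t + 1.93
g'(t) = 5.9*t + 1.37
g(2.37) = 21.75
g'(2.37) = 15.35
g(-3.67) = 36.64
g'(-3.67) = -20.28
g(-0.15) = 1.79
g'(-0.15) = 0.48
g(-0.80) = 2.72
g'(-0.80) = -3.35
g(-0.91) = 3.13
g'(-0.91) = -4.00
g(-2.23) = 13.54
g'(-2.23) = -11.79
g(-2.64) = 18.87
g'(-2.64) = -14.21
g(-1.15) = 4.26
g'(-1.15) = -5.42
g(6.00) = 116.35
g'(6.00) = 36.77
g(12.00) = 443.17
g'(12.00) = 72.17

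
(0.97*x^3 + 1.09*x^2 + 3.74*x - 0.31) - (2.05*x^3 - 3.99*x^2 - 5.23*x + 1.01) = -1.08*x^3 + 5.08*x^2 + 8.97*x - 1.32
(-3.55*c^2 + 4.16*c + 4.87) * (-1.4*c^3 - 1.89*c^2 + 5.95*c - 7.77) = 4.97*c^5 + 0.8855*c^4 - 35.8029*c^3 + 43.1312*c^2 - 3.3467*c - 37.8399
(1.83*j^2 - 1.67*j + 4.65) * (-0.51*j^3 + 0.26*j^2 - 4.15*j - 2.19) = -0.9333*j^5 + 1.3275*j^4 - 10.4002*j^3 + 4.1318*j^2 - 15.6402*j - 10.1835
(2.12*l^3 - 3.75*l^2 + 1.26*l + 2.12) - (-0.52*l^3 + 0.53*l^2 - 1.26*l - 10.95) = 2.64*l^3 - 4.28*l^2 + 2.52*l + 13.07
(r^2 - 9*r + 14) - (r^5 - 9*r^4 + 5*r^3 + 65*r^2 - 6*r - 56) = -r^5 + 9*r^4 - 5*r^3 - 64*r^2 - 3*r + 70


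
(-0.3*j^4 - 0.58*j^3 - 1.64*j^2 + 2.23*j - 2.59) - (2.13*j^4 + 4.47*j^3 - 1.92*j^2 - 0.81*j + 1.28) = -2.43*j^4 - 5.05*j^3 + 0.28*j^2 + 3.04*j - 3.87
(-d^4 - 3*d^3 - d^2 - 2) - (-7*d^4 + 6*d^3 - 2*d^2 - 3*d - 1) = 6*d^4 - 9*d^3 + d^2 + 3*d - 1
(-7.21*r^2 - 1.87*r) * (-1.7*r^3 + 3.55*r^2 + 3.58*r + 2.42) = 12.257*r^5 - 22.4165*r^4 - 32.4503*r^3 - 24.1428*r^2 - 4.5254*r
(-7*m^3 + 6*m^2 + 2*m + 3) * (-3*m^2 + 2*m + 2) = 21*m^5 - 32*m^4 - 8*m^3 + 7*m^2 + 10*m + 6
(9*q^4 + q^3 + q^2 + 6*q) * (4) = 36*q^4 + 4*q^3 + 4*q^2 + 24*q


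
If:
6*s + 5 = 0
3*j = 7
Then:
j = 7/3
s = -5/6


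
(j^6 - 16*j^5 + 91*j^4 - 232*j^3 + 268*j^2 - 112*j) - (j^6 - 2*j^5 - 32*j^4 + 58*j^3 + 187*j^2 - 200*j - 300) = -14*j^5 + 123*j^4 - 290*j^3 + 81*j^2 + 88*j + 300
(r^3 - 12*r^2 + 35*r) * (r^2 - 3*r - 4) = r^5 - 15*r^4 + 67*r^3 - 57*r^2 - 140*r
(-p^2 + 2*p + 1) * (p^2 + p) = -p^4 + p^3 + 3*p^2 + p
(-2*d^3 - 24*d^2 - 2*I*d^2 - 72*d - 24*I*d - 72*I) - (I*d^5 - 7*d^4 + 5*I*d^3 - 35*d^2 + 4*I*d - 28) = -I*d^5 + 7*d^4 - 2*d^3 - 5*I*d^3 + 11*d^2 - 2*I*d^2 - 72*d - 28*I*d + 28 - 72*I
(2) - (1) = 1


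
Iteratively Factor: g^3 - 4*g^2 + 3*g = (g - 1)*(g^2 - 3*g) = (g - 3)*(g - 1)*(g)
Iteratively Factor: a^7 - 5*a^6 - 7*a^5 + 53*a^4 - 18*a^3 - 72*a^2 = (a)*(a^6 - 5*a^5 - 7*a^4 + 53*a^3 - 18*a^2 - 72*a) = a*(a + 3)*(a^5 - 8*a^4 + 17*a^3 + 2*a^2 - 24*a) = a*(a - 3)*(a + 3)*(a^4 - 5*a^3 + 2*a^2 + 8*a) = a*(a - 3)*(a + 1)*(a + 3)*(a^3 - 6*a^2 + 8*a) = a^2*(a - 3)*(a + 1)*(a + 3)*(a^2 - 6*a + 8) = a^2*(a - 4)*(a - 3)*(a + 1)*(a + 3)*(a - 2)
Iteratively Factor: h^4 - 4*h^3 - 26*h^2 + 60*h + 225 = (h + 3)*(h^3 - 7*h^2 - 5*h + 75) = (h - 5)*(h + 3)*(h^2 - 2*h - 15) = (h - 5)*(h + 3)^2*(h - 5)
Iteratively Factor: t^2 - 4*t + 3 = (t - 3)*(t - 1)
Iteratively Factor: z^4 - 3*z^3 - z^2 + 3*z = (z - 1)*(z^3 - 2*z^2 - 3*z) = (z - 3)*(z - 1)*(z^2 + z) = z*(z - 3)*(z - 1)*(z + 1)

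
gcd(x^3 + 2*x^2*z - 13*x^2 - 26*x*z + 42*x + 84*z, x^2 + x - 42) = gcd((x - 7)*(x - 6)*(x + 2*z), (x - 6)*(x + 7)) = x - 6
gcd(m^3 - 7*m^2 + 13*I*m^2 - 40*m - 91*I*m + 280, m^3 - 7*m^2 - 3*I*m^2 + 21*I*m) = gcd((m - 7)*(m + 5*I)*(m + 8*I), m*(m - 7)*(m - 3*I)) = m - 7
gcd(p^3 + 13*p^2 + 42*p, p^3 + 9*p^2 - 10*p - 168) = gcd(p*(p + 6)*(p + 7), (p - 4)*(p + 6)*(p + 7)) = p^2 + 13*p + 42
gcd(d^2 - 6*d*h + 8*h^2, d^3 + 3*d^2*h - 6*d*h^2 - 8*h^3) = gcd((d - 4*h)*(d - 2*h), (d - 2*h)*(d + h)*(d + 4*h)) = d - 2*h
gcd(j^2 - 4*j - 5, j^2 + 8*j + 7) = j + 1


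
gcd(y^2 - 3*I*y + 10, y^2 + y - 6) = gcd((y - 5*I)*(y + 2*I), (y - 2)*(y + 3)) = 1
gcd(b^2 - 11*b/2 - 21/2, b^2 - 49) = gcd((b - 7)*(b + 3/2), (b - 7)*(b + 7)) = b - 7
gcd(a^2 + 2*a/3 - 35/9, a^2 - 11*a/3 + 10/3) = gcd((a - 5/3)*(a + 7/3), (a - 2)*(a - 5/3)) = a - 5/3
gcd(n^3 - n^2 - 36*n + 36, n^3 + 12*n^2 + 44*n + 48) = n + 6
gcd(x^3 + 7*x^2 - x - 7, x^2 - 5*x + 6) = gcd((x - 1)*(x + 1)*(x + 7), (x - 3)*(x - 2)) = 1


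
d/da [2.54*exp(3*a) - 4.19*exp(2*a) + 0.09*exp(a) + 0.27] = (7.62*exp(2*a) - 8.38*exp(a) + 0.09)*exp(a)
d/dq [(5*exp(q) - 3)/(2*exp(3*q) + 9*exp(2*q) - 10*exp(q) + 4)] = (-20*exp(3*q) - 27*exp(2*q) + 54*exp(q) - 10)*exp(q)/(4*exp(6*q) + 36*exp(5*q) + 41*exp(4*q) - 164*exp(3*q) + 172*exp(2*q) - 80*exp(q) + 16)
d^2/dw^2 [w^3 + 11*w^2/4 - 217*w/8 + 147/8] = 6*w + 11/2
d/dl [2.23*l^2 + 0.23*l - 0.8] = 4.46*l + 0.23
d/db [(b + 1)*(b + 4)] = 2*b + 5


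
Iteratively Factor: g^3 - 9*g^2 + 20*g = (g - 4)*(g^2 - 5*g) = g*(g - 4)*(g - 5)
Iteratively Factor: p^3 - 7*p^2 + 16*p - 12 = (p - 2)*(p^2 - 5*p + 6) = (p - 3)*(p - 2)*(p - 2)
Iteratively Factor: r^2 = (r)*(r)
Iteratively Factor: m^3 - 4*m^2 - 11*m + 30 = (m - 2)*(m^2 - 2*m - 15) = (m - 2)*(m + 3)*(m - 5)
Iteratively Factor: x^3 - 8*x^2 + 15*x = (x)*(x^2 - 8*x + 15) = x*(x - 5)*(x - 3)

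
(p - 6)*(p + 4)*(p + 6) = p^3 + 4*p^2 - 36*p - 144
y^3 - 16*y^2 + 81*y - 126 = (y - 7)*(y - 6)*(y - 3)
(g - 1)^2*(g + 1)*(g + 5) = g^4 + 4*g^3 - 6*g^2 - 4*g + 5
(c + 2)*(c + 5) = c^2 + 7*c + 10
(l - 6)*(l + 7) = l^2 + l - 42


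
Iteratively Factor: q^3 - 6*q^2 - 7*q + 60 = (q - 5)*(q^2 - q - 12) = (q - 5)*(q - 4)*(q + 3)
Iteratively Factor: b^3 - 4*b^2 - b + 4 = (b - 1)*(b^2 - 3*b - 4) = (b - 4)*(b - 1)*(b + 1)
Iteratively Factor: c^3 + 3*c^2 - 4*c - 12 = (c + 2)*(c^2 + c - 6) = (c - 2)*(c + 2)*(c + 3)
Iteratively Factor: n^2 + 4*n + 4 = (n + 2)*(n + 2)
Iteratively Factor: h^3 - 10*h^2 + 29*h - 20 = (h - 4)*(h^2 - 6*h + 5) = (h - 4)*(h - 1)*(h - 5)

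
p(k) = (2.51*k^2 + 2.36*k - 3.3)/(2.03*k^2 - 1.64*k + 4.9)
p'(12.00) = -0.01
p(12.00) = 1.39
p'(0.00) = 0.26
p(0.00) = -0.67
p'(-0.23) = -0.11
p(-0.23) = -0.69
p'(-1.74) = -0.45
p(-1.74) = 0.01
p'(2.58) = 0.22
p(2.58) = 1.37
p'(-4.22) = -0.14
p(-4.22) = 0.66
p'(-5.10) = -0.10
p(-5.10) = 0.76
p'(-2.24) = -0.35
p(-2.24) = 0.21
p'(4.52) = -0.00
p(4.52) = 1.51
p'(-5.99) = -0.07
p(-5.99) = 0.83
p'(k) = (1.64 - 4.06*k)*(2.51*k^2 + 2.36*k - 3.3)/(2.03*k^2 - 1.64*k + 4.9)^2 + (5.02*k + 2.36)/(2.03*k^2 - 1.64*k + 4.9) = (-8.9072*k^2 + 37.996*k + 6.152)/(4.1209*k^4 - 6.6584*k^3 + 22.5836*k^2 - 16.072*k + 24.01)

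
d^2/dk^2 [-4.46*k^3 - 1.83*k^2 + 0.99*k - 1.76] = -26.76*k - 3.66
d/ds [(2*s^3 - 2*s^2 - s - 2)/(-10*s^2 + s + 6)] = 4*(-5*s^4 + s^3 + 6*s^2 - 16*s - 1)/(100*s^4 - 20*s^3 - 119*s^2 + 12*s + 36)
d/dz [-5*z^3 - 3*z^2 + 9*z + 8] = -15*z^2 - 6*z + 9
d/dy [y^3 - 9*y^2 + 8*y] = 3*y^2 - 18*y + 8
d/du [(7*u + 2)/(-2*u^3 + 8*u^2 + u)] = 2*(14*u^3 - 22*u^2 - 16*u - 1)/(u^2*(4*u^4 - 32*u^3 + 60*u^2 + 16*u + 1))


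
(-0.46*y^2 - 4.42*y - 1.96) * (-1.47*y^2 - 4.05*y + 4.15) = 0.6762*y^4 + 8.3604*y^3 + 18.8732*y^2 - 10.405*y - 8.134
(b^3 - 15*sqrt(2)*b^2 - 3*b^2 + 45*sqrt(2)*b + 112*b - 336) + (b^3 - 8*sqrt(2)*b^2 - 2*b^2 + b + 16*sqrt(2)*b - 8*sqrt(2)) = 2*b^3 - 23*sqrt(2)*b^2 - 5*b^2 + 61*sqrt(2)*b + 113*b - 336 - 8*sqrt(2)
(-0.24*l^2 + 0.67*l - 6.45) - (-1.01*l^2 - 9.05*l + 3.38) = 0.77*l^2 + 9.72*l - 9.83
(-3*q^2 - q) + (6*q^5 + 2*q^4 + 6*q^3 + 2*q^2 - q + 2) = 6*q^5 + 2*q^4 + 6*q^3 - q^2 - 2*q + 2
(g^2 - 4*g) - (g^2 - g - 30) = 30 - 3*g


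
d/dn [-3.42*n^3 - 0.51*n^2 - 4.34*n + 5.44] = -10.26*n^2 - 1.02*n - 4.34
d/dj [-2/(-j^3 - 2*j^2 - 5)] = 2*j*(-3*j - 4)/(j^3 + 2*j^2 + 5)^2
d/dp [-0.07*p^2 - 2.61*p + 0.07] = -0.14*p - 2.61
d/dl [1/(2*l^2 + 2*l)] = (-l - 1/2)/(l^2*(l + 1)^2)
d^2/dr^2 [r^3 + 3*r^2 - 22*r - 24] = 6*r + 6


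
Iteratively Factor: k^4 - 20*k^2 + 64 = (k + 2)*(k^3 - 2*k^2 - 16*k + 32) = (k - 2)*(k + 2)*(k^2 - 16) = (k - 4)*(k - 2)*(k + 2)*(k + 4)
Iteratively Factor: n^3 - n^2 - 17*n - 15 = (n + 1)*(n^2 - 2*n - 15) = (n - 5)*(n + 1)*(n + 3)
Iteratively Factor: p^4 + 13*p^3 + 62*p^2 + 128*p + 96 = (p + 3)*(p^3 + 10*p^2 + 32*p + 32) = (p + 3)*(p + 4)*(p^2 + 6*p + 8) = (p + 3)*(p + 4)^2*(p + 2)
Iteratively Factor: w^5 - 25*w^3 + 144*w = (w - 3)*(w^4 + 3*w^3 - 16*w^2 - 48*w) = (w - 3)*(w + 4)*(w^3 - w^2 - 12*w) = (w - 3)*(w + 3)*(w + 4)*(w^2 - 4*w) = (w - 4)*(w - 3)*(w + 3)*(w + 4)*(w)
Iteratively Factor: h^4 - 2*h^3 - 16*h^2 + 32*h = (h - 4)*(h^3 + 2*h^2 - 8*h) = (h - 4)*(h - 2)*(h^2 + 4*h) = (h - 4)*(h - 2)*(h + 4)*(h)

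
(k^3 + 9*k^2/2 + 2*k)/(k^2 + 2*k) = (k^2 + 9*k/2 + 2)/(k + 2)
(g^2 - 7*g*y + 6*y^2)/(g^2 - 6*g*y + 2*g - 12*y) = (g - y)/(g + 2)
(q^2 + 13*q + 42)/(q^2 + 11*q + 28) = (q + 6)/(q + 4)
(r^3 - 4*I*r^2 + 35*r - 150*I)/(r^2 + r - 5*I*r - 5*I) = (r^2 + I*r + 30)/(r + 1)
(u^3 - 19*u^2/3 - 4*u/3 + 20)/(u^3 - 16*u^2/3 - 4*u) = (3*u^2 - u - 10)/(u*(3*u + 2))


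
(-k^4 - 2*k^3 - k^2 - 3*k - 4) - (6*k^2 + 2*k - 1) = -k^4 - 2*k^3 - 7*k^2 - 5*k - 3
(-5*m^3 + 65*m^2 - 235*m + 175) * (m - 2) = -5*m^4 + 75*m^3 - 365*m^2 + 645*m - 350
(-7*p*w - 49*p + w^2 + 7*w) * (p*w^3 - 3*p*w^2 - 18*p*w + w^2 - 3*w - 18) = -7*p^2*w^4 - 28*p^2*w^3 + 273*p^2*w^2 + 882*p^2*w + p*w^5 + 4*p*w^4 - 46*p*w^3 - 154*p*w^2 + 273*p*w + 882*p + w^4 + 4*w^3 - 39*w^2 - 126*w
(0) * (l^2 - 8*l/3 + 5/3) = 0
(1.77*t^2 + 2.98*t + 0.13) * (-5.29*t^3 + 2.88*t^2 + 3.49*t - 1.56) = -9.3633*t^5 - 10.6666*t^4 + 14.072*t^3 + 8.0134*t^2 - 4.1951*t - 0.2028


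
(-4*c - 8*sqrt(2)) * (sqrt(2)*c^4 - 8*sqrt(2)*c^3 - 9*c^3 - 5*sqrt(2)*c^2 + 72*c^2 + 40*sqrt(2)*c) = -4*sqrt(2)*c^5 + 20*c^4 + 32*sqrt(2)*c^4 - 160*c^3 + 92*sqrt(2)*c^3 - 736*sqrt(2)*c^2 + 80*c^2 - 640*c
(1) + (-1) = 0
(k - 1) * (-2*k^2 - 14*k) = -2*k^3 - 12*k^2 + 14*k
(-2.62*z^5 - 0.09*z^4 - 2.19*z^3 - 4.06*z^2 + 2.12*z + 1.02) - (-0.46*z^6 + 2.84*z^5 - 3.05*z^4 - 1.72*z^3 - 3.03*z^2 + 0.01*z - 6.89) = 0.46*z^6 - 5.46*z^5 + 2.96*z^4 - 0.47*z^3 - 1.03*z^2 + 2.11*z + 7.91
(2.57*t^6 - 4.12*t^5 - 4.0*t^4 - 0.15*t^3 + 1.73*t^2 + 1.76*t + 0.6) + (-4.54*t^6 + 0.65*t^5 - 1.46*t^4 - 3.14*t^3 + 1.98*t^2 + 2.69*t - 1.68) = -1.97*t^6 - 3.47*t^5 - 5.46*t^4 - 3.29*t^3 + 3.71*t^2 + 4.45*t - 1.08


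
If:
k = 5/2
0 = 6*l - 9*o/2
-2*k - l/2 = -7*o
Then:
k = 5/2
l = 30/53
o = 40/53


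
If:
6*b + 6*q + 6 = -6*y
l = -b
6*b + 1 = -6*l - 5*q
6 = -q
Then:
No Solution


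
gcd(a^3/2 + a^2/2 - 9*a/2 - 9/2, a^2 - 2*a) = 1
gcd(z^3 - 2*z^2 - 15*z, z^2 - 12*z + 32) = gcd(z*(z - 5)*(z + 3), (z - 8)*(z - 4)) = 1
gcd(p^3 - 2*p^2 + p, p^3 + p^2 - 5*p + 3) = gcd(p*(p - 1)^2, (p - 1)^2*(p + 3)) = p^2 - 2*p + 1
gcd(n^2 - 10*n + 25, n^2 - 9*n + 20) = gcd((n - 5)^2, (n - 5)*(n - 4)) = n - 5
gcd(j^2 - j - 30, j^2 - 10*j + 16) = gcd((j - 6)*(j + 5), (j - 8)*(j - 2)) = 1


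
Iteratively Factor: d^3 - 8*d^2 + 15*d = (d - 5)*(d^2 - 3*d) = (d - 5)*(d - 3)*(d)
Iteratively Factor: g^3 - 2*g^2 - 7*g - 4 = (g + 1)*(g^2 - 3*g - 4) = (g - 4)*(g + 1)*(g + 1)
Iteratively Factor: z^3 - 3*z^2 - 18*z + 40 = (z + 4)*(z^2 - 7*z + 10) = (z - 2)*(z + 4)*(z - 5)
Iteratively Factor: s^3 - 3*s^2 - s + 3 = (s - 3)*(s^2 - 1) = (s - 3)*(s + 1)*(s - 1)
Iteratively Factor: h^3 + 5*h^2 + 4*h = (h + 4)*(h^2 + h) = (h + 1)*(h + 4)*(h)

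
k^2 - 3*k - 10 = (k - 5)*(k + 2)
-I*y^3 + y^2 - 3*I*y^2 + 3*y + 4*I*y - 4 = (y - 1)*(y + 4)*(-I*y + 1)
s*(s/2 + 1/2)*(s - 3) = s^3/2 - s^2 - 3*s/2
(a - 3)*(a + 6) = a^2 + 3*a - 18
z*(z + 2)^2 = z^3 + 4*z^2 + 4*z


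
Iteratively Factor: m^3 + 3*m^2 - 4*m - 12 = (m + 2)*(m^2 + m - 6) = (m - 2)*(m + 2)*(m + 3)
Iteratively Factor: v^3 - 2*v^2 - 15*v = (v)*(v^2 - 2*v - 15) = v*(v - 5)*(v + 3)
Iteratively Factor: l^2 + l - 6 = (l + 3)*(l - 2)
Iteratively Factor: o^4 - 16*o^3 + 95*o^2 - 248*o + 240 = (o - 4)*(o^3 - 12*o^2 + 47*o - 60) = (o - 5)*(o - 4)*(o^2 - 7*o + 12) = (o - 5)*(o - 4)^2*(o - 3)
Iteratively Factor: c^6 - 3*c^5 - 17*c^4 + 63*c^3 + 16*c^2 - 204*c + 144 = (c - 3)*(c^5 - 17*c^3 + 12*c^2 + 52*c - 48) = (c - 3)*(c - 1)*(c^4 + c^3 - 16*c^2 - 4*c + 48) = (c - 3)*(c - 1)*(c + 2)*(c^3 - c^2 - 14*c + 24) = (c - 3)*(c - 2)*(c - 1)*(c + 2)*(c^2 + c - 12) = (c - 3)^2*(c - 2)*(c - 1)*(c + 2)*(c + 4)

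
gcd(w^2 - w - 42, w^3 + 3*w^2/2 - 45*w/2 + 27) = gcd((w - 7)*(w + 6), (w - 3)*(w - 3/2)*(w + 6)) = w + 6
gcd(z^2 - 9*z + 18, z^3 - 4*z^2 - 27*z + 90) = z^2 - 9*z + 18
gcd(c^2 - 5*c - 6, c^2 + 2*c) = 1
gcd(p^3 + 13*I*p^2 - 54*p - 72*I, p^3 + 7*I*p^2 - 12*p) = p^2 + 7*I*p - 12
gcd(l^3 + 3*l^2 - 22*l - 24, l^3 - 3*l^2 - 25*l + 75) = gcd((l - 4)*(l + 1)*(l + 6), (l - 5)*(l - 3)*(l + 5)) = 1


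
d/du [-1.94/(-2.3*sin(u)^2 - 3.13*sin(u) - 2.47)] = -(8.924*sin(u) + 6.0722)*cos(u)/(2.3*sin(u)^2 + 3.13*sin(u) + 2.47)^2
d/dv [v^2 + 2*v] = 2*v + 2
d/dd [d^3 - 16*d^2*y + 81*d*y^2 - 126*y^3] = 3*d^2 - 32*d*y + 81*y^2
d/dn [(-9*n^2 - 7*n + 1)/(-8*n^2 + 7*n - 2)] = (-119*n^2 + 52*n + 7)/(64*n^4 - 112*n^3 + 81*n^2 - 28*n + 4)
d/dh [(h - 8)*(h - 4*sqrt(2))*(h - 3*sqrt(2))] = 3*h^2 - 14*sqrt(2)*h - 16*h + 24 + 56*sqrt(2)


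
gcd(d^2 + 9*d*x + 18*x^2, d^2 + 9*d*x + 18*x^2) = d^2 + 9*d*x + 18*x^2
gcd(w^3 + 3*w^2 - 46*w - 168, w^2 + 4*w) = w + 4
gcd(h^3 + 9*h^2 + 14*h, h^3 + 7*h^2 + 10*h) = h^2 + 2*h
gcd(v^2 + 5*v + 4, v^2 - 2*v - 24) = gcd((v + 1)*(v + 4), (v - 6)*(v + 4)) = v + 4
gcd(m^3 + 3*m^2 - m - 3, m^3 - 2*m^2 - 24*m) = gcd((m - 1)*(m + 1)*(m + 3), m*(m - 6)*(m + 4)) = 1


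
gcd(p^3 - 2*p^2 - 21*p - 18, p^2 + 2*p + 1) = p + 1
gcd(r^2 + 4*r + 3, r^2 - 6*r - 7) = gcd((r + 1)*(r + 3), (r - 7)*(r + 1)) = r + 1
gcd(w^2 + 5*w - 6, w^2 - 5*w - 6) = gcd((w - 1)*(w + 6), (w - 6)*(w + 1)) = 1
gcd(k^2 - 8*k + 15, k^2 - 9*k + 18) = k - 3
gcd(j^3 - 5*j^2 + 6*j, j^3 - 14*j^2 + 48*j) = j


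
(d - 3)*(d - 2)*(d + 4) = d^3 - d^2 - 14*d + 24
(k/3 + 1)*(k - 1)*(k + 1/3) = k^3/3 + 7*k^2/9 - 7*k/9 - 1/3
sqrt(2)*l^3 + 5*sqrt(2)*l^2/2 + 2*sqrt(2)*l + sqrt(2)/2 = (l + 1)^2*(sqrt(2)*l + sqrt(2)/2)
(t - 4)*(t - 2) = t^2 - 6*t + 8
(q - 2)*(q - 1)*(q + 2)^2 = q^4 + q^3 - 6*q^2 - 4*q + 8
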